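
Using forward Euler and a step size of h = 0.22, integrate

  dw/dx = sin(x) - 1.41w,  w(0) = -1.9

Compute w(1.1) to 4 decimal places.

Euler: w_{n+1} = w_n + h·f(x_n, w_n).
x=0.000000, w=-1.900000: f=2.679000 → w ← -1.900000 + 0.22·2.679000 = -1.310620
x=0.220000, w=-1.310620: f=2.066204 → w ← -1.310620 + 0.22·2.066204 = -0.856055
x=0.440000, w=-0.856055: f=1.632977 → w ← -0.856055 + 0.22·1.632977 = -0.496800
x=0.660000, w=-0.496800: f=1.313605 → w ← -0.496800 + 0.22·1.313605 = -0.207807
x=0.880000, w=-0.207807: f=1.063747 → w ← -0.207807 + 0.22·1.063747 = 0.026217
w(1.1) ≈ 0.0262

0.0262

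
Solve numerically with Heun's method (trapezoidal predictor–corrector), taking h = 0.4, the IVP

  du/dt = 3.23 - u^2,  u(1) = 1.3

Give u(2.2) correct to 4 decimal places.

1.7033

Heun: k1 = f(t_n, u_n); k2 = f(t_n + h, u_n + h·k1); u_{n+1} = u_n + (h/2)·(k1 + k2).
t=1.000000, u=1.300000:
  k1 = f(1.000000, 1.300000) = 1.540000
  k2 = f(1.400000, 1.916000) = -0.441056
  u ← 1.300000 + (0.4/2)·(1.540000 + (-0.441056)) = 1.519789
t=1.400000, u=1.519789:
  k1 = f(1.400000, 1.519789) = 0.920242
  k2 = f(1.800000, 1.887886) = -0.334112
  u ← 1.519789 + (0.4/2)·(0.920242 + (-0.334112)) = 1.637015
t=1.800000, u=1.637015:
  k1 = f(1.800000, 1.637015) = 0.550183
  k2 = f(2.200000, 1.857088) = -0.218775
  u ← 1.637015 + (0.4/2)·(0.550183 + (-0.218775)) = 1.703296
u(2.2) ≈ 1.7033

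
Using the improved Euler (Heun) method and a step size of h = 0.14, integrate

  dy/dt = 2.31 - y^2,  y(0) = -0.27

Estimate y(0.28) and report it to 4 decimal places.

0.3618

Heun: k1 = f(t_n, y_n); k2 = f(t_n + h, y_n + h·k1); y_{n+1} = y_n + (h/2)·(k1 + k2).
t=0.000000, y=-0.270000:
  k1 = f(0.000000, -0.270000) = 2.237100
  k2 = f(0.140000, 0.043194) = 2.308134
  y ← -0.270000 + (0.14/2)·(2.237100 + 2.308134) = 0.048166
t=0.140000, y=0.048166:
  k1 = f(0.140000, 0.048166) = 2.307680
  k2 = f(0.280000, 0.371242) = 2.172180
  y ← 0.048166 + (0.14/2)·(2.307680 + 2.172180) = 0.361757
y(0.28) ≈ 0.3618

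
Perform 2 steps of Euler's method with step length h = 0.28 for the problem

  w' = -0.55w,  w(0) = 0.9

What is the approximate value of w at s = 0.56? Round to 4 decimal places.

0.6441

Euler: w_{n+1} = w_n + h·f(s_n, w_n).
s=0.000000, w=0.900000: f=-0.495000 → w ← 0.900000 + 0.28·(-0.495000) = 0.761400
s=0.280000, w=0.761400: f=-0.418770 → w ← 0.761400 + 0.28·(-0.418770) = 0.644144
w(0.56) ≈ 0.6441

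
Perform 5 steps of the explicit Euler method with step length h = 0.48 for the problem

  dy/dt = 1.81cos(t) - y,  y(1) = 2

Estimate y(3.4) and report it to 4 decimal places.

Euler: y_{n+1} = y_n + h·f(t_n, y_n).
t=1.000000, y=2.000000: f=-1.022053 → y ← 2.000000 + 0.48·(-1.022053) = 1.509415
t=1.480000, y=1.509415: f=-1.345299 → y ← 1.509415 + 0.48·(-1.345299) = 0.863671
t=1.960000, y=0.863671: f=-1.550479 → y ← 0.863671 + 0.48·(-1.550479) = 0.119441
t=2.440000, y=0.119441: f=-1.501947 → y ← 0.119441 + 0.48·(-1.501947) = -0.601493
t=2.920000, y=-0.601493: f=-1.164250 → y ← -0.601493 + 0.48·(-1.164250) = -1.160333
y(3.4) ≈ -1.1603

-1.1603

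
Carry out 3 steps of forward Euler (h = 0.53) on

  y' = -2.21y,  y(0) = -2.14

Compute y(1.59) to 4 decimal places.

Euler: y_{n+1} = y_n + h·f(x_n, y_n).
x=0.000000, y=-2.140000: f=4.729400 → y ← -2.140000 + 0.53·4.729400 = 0.366582
x=0.530000, y=0.366582: f=-0.810146 → y ← 0.366582 + 0.53·(-0.810146) = -0.062795
x=1.060000, y=-0.062795: f=0.138778 → y ← -0.062795 + 0.53·0.138778 = 0.010757
y(1.59) ≈ 0.0108

0.0108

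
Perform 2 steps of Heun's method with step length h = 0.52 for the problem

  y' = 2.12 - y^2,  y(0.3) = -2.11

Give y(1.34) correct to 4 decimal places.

Heun: k1 = f(s_n, y_n); k2 = f(s_n + h, y_n + h·k1); y_{n+1} = y_n + (h/2)·(k1 + k2).
s=0.300000, y=-2.110000:
  k1 = f(0.300000, -2.110000) = -2.332100
  k2 = f(0.820000, -3.322692) = -8.920282
  y ← -2.110000 + (0.52/2)·(-2.332100 + (-8.920282)) = -5.035619
s=0.820000, y=-5.035619:
  k1 = f(0.820000, -5.035619) = -23.237462
  k2 = f(1.340000, -17.119100) = -290.943576
  y ← -5.035619 + (0.52/2)·(-23.237462 + (-290.943576)) = -86.722689
y(1.34) ≈ -86.7227

-86.7227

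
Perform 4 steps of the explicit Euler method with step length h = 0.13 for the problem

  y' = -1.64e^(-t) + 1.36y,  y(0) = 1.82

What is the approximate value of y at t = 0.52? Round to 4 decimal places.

2.5459

Euler: y_{n+1} = y_n + h·f(t_n, y_n).
t=0.000000, y=1.820000: f=0.835200 → y ← 1.820000 + 0.13·0.835200 = 1.928576
t=0.130000, y=1.928576: f=1.182787 → y ← 1.928576 + 0.13·1.182787 = 2.082338
t=0.260000, y=2.082338: f=1.567455 → y ← 2.082338 + 0.13·1.567455 = 2.286108
t=0.390000, y=2.286108: f=1.998733 → y ← 2.286108 + 0.13·1.998733 = 2.545943
y(0.52) ≈ 2.5459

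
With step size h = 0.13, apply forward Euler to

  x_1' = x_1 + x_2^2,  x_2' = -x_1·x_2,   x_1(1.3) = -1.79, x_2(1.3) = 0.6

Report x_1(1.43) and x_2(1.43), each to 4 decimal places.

Euler on (x_1,x_2): x_1_{n+1} = x_1_n + h·x_1', x_2_{n+1} = x_2_n + h·x_2'.
1.300000: (-1.790000, 0.600000); f=(-1.430000, 1.074000) → (-1.975900, 0.739620)
(x_1(1.43), x_2(1.43)) ≈ (-1.9759, 0.7396)

-1.9759, 0.7396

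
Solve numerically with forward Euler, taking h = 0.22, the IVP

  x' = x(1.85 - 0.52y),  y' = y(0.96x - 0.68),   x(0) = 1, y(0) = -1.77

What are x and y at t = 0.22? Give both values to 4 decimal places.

Euler on (x,y): x_{n+1} = x_n + h·x', y_{n+1} = y_n + h·y'.
0.000000: (1.000000, -1.770000); f=(2.770400, -0.495600) → (1.609488, -1.879032)
(x(0.22), y(0.22)) ≈ (1.6095, -1.8790)

1.6095, -1.8790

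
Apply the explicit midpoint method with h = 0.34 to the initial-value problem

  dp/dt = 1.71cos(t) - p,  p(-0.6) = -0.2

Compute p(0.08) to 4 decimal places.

Midpoint: k1 = f(t_n, p_n); k2 = f(t_n + h/2, p_n + (h/2)·k1); p_{n+1} = p_n + h·k2.
t=-0.600000, p=-0.200000:
  k1 = f(-0.600000, -0.200000) = 1.611324
  k2 = f(-0.430000, 0.073925) = 1.480406
  p ← -0.200000 + 0.34·1.480406 = 0.303338
t=-0.260000, p=0.303338:
  k1 = f(-0.260000, 0.303338) = 1.349189
  k2 = f(-0.090000, 0.532700) = 1.170379
  p ← 0.303338 + 0.34·1.170379 = 0.701267
p(0.08) ≈ 0.7013

0.7013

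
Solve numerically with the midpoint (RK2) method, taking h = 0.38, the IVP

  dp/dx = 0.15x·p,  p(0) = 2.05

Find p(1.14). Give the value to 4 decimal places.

2.2587

Midpoint: k1 = f(x_n, p_n); k2 = f(x_n + h/2, p_n + (h/2)·k1); p_{n+1} = p_n + h·k2.
x=0.000000, p=2.050000:
  k1 = f(0.000000, 2.050000) = 0.000000
  k2 = f(0.190000, 2.050000) = 0.058425
  p ← 2.050000 + 0.38·0.058425 = 2.072201
x=0.380000, p=2.072201:
  k1 = f(0.380000, 2.072201) = 0.118115
  k2 = f(0.570000, 2.094643) = 0.179092
  p ← 2.072201 + 0.38·0.179092 = 2.140256
x=0.760000, p=2.140256:
  k1 = f(0.760000, 2.140256) = 0.243989
  k2 = f(0.950000, 2.186614) = 0.311593
  p ← 2.140256 + 0.38·0.311593 = 2.258662
p(1.14) ≈ 2.2587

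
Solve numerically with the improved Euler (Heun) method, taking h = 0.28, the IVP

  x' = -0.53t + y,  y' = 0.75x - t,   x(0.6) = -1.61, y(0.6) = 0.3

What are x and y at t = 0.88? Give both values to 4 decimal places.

-1.7067, -0.2458

Heun on (x,y): k1 = f(t_n, state_n); k2 = f(t_n + h, state_n + h·k1); state_{n+1} = state_n + (h/2)·(k1 + k2).
0.600000: (-1.610000, 0.300000)
  k1 = (-0.018000, -1.807500)
  predictor → (-1.615040, -0.206100)
  k2 = (-0.672500, -2.091280)
  → (-1.706670, -0.245829)
(x(0.88), y(0.88)) ≈ (-1.7067, -0.2458)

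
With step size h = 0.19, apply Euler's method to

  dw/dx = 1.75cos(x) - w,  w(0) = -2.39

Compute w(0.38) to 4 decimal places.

Euler: w_{n+1} = w_n + h·f(x_n, w_n).
x=0.000000, w=-2.390000: f=4.140000 → w ← -2.390000 + 0.19·4.140000 = -1.603400
x=0.190000, w=-1.603400: f=3.321907 → w ← -1.603400 + 0.19·3.321907 = -0.972238
w(0.38) ≈ -0.9722

-0.9722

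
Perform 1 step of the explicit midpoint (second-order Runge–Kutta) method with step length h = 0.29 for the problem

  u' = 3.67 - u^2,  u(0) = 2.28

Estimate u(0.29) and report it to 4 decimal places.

Midpoint: k1 = f(t_n, u_n); k2 = f(t_n + h/2, u_n + (h/2)·k1); u_{n+1} = u_n + h·k2.
t=0.000000, u=2.280000:
  k1 = f(0.000000, 2.280000) = -1.528400
  k2 = f(0.145000, 2.058382) = -0.566936
  u ← 2.280000 + 0.29·(-0.566936) = 2.115588
u(0.29) ≈ 2.1156

2.1156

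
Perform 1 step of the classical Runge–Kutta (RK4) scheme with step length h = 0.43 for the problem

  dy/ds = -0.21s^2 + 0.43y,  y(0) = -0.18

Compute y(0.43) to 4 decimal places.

-0.2224

RK4: k1 = f(s_n, y_n); k2 = f(s_n + h/2, y_n + (h/2)·k1); k3 = f(s_n + h/2, y_n + (h/2)·k2); k4 = f(s_n + h, y_n + h·k3); y_{n+1} = y_n + (h/6)·(k1 + 2k2 + 2k3 + k4).
s=0.000000, y=-0.180000:
  k1 = f(0.000000, -0.180000) = -0.077400
  k2 = f(0.215000, -0.196641) = -0.094263
  k3 = f(0.215000, -0.200267) = -0.095822
  k4 = f(0.430000, -0.221203) = -0.133946
  y ← -0.180000 + (0.43/6)·(k1 + 2k2 + 2k3 + k4) = -0.222392
y(0.43) ≈ -0.2224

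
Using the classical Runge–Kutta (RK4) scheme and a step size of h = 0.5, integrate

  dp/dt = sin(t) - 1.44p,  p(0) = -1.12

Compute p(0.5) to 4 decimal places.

-0.4487

RK4: k1 = f(t_n, p_n); k2 = f(t_n + h/2, p_n + (h/2)·k1); k3 = f(t_n + h/2, p_n + (h/2)·k2); k4 = f(t_n + h, p_n + h·k3); p_{n+1} = p_n + (h/6)·(k1 + 2k2 + 2k3 + k4).
t=0.000000, p=-1.120000:
  k1 = f(0.000000, -1.120000) = 1.612800
  k2 = f(0.250000, -0.716800) = 1.279596
  k3 = f(0.250000, -0.800101) = 1.399549
  k4 = f(0.500000, -0.420225) = 1.084550
  p ← -1.120000 + (0.5/6)·(k1 + 2k2 + 2k3 + k4) = -0.448697
p(0.5) ≈ -0.4487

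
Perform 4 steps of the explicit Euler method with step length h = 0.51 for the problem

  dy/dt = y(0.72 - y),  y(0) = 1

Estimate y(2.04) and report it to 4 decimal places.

Euler: y_{n+1} = y_n + h·f(t_n, y_n).
t=0.000000, y=1.000000: f=-0.280000 → y ← 1.000000 + 0.51·(-0.280000) = 0.857200
t=0.510000, y=0.857200: f=-0.117608 → y ← 0.857200 + 0.51·(-0.117608) = 0.797220
t=1.020000, y=0.797220: f=-0.061561 → y ← 0.797220 + 0.51·(-0.061561) = 0.765824
t=1.530000, y=0.765824: f=-0.035093 → y ← 0.765824 + 0.51·(-0.035093) = 0.747926
y(2.04) ≈ 0.7479

0.7479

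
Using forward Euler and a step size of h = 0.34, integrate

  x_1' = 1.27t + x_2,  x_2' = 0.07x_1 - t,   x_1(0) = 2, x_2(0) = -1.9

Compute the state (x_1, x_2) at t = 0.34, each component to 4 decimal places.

1.3540, -1.8524

Euler on (x_1,x_2): x_1_{n+1} = x_1_n + h·x_1', x_2_{n+1} = x_2_n + h·x_2'.
0.000000: (2.000000, -1.900000); f=(-1.900000, 0.140000) → (1.354000, -1.852400)
(x_1(0.34), x_2(0.34)) ≈ (1.3540, -1.8524)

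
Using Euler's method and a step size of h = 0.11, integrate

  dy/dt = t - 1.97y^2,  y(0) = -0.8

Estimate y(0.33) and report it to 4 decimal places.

Euler: y_{n+1} = y_n + h·f(t_n, y_n).
t=0.000000, y=-0.800000: f=-1.260800 → y ← -0.800000 + 0.11·(-1.260800) = -0.938688
t=0.110000, y=-0.938688: f=-1.625836 → y ← -0.938688 + 0.11·(-1.625836) = -1.117530
t=0.220000, y=-1.117530: f=-2.240280 → y ← -1.117530 + 0.11·(-2.240280) = -1.363961
y(0.33) ≈ -1.3640

-1.3640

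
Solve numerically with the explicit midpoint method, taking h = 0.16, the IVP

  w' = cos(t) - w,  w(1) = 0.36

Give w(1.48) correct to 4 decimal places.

0.3371

Midpoint: k1 = f(t_n, w_n); k2 = f(t_n + h/2, w_n + (h/2)·k1); w_{n+1} = w_n + h·k2.
t=1.000000, w=0.360000:
  k1 = f(1.000000, 0.360000) = 0.180302
  k2 = f(1.080000, 0.374424) = 0.096904
  w ← 0.360000 + 0.16·0.096904 = 0.375505
t=1.160000, w=0.375505:
  k1 = f(1.160000, 0.375505) = 0.023835
  k2 = f(1.240000, 0.377411) = -0.052615
  w ← 0.375505 + 0.16·(-0.052615) = 0.367086
t=1.320000, w=0.367086:
  k1 = f(1.320000, 0.367086) = -0.118911
  k2 = f(1.400000, 0.357573) = -0.187606
  w ← 0.367086 + 0.16·(-0.187606) = 0.337069
w(1.48) ≈ 0.3371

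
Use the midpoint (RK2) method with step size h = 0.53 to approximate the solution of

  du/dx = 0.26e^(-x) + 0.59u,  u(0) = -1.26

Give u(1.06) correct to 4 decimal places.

-2.0878

Midpoint: k1 = f(x_n, u_n); k2 = f(x_n + h/2, u_n + (h/2)·k1); u_{n+1} = u_n + h·k2.
x=0.000000, u=-1.260000:
  k1 = f(0.000000, -1.260000) = -0.483400
  k2 = f(0.265000, -1.388101) = -0.619506
  u ← -1.260000 + 0.53·(-0.619506) = -1.588338
x=0.530000, u=-1.588338:
  k1 = f(0.530000, -1.588338) = -0.784082
  k2 = f(0.795000, -1.796120) = -0.942300
  u ← -1.588338 + 0.53·(-0.942300) = -2.087757
u(1.06) ≈ -2.0878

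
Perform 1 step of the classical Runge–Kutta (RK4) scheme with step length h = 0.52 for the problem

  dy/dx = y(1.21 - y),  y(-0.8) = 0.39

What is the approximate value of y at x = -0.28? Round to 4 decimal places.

0.5705

RK4: k1 = f(x_n, y_n); k2 = f(x_n + h/2, y_n + (h/2)·k1); k3 = f(x_n + h/2, y_n + (h/2)·k2); k4 = f(x_n + h, y_n + h·k3); y_{n+1} = y_n + (h/6)·(k1 + 2k2 + 2k3 + k4).
x=-0.800000, y=0.390000:
  k1 = f(-0.800000, 0.390000) = 0.319800
  k2 = f(-0.540000, 0.473148) = 0.348640
  k3 = f(-0.540000, 0.480646) = 0.350561
  k4 = f(-0.280000, 0.572292) = 0.364955
  y ← 0.390000 + (0.52/6)·(k1 + 2k2 + 2k3 + k4) = 0.570540
y(-0.28) ≈ 0.5705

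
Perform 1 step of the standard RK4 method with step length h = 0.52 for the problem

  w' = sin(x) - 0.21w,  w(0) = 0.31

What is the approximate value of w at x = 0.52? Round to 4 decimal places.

RK4: k1 = f(x_n, w_n); k2 = f(x_n + h/2, w_n + (h/2)·k1); k3 = f(x_n + h/2, w_n + (h/2)·k2); k4 = f(x_n + h, w_n + h·k3); w_{n+1} = w_n + (h/6)·(k1 + 2k2 + 2k3 + k4).
x=0.000000, w=0.310000:
  k1 = f(0.000000, 0.310000) = -0.065100
  k2 = f(0.260000, 0.293074) = 0.195535
  k3 = f(0.260000, 0.360839) = 0.181304
  k4 = f(0.520000, 0.404278) = 0.411982
  w ← 0.310000 + (0.52/6)·(k1 + 2k2 + 2k3 + k4) = 0.405382
w(0.52) ≈ 0.4054

0.4054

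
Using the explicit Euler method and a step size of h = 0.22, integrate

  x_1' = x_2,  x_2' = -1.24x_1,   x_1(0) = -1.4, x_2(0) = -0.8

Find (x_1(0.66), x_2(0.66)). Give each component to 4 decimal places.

Euler on (x_1,x_2): x_1_{n+1} = x_1_n + h·x_1', x_2_{n+1} = x_2_n + h·x_2'.
0.000000: (-1.400000, -0.800000); f=(-0.800000, 1.736000) → (-1.576000, -0.418080)
0.220000: (-1.576000, -0.418080); f=(-0.418080, 1.954240) → (-1.667978, 0.011853)
0.440000: (-1.667978, 0.011853); f=(0.011853, 2.068292) → (-1.665370, 0.466877)
(x_1(0.66), x_2(0.66)) ≈ (-1.6654, 0.4669)

-1.6654, 0.4669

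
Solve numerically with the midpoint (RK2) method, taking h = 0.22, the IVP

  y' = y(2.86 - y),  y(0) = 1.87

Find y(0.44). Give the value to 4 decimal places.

2.4786

Midpoint: k1 = f(x_n, y_n); k2 = f(x_n + h/2, y_n + (h/2)·k1); y_{n+1} = y_n + h·k2.
x=0.000000, y=1.870000:
  k1 = f(0.000000, 1.870000) = 1.851300
  k2 = f(0.110000, 2.073643) = 1.630624
  y ← 1.870000 + 0.22·1.630624 = 2.228737
x=0.220000, y=2.228737:
  k1 = f(0.220000, 2.228737) = 1.406919
  k2 = f(0.330000, 2.383498) = 1.135741
  y ← 2.228737 + 0.22·1.135741 = 2.478600
y(0.44) ≈ 2.4786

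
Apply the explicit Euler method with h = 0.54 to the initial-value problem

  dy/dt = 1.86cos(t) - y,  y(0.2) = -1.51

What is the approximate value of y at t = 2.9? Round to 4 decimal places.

-0.6808

Euler: y_{n+1} = y_n + h·f(t_n, y_n).
t=0.200000, y=-1.510000: f=3.332924 → y ← -1.510000 + 0.54·3.332924 = 0.289779
t=0.740000, y=0.289779: f=1.083773 → y ← 0.289779 + 0.54·1.083773 = 0.875016
t=1.280000, y=0.875016: f=-0.341726 → y ← 0.875016 + 0.54·(-0.341726) = 0.690484
t=1.820000, y=0.690484: f=-1.149220 → y ← 0.690484 + 0.54·(-1.149220) = 0.069905
t=2.360000, y=0.069905: f=-1.390119 → y ← 0.069905 + 0.54·(-1.390119) = -0.680759
y(2.9) ≈ -0.6808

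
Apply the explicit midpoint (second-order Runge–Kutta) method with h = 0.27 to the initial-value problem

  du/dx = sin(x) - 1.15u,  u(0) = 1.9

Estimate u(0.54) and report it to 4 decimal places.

Midpoint: k1 = f(x_n, u_n); k2 = f(x_n + h/2, u_n + (h/2)·k1); u_{n+1} = u_n + h·k2.
x=0.000000, u=1.900000:
  k1 = f(0.000000, 1.900000) = -2.185000
  k2 = f(0.135000, 1.605025) = -1.711188
  u ← 1.900000 + 0.27·(-1.711188) = 1.437979
x=0.270000, u=1.437979:
  k1 = f(0.270000, 1.437979) = -1.386945
  k2 = f(0.405000, 1.250742) = -1.044334
  u ← 1.437979 + 0.27·(-1.044334) = 1.156009
u(0.54) ≈ 1.1560

1.1560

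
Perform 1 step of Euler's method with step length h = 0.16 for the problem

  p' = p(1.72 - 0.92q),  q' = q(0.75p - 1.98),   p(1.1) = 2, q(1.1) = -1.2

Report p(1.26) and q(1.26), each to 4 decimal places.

Euler on (p,q): p_{n+1} = p_n + h·p', q_{n+1} = q_n + h·q'.
1.100000: (2.000000, -1.200000); f=(5.648000, 0.576000) → (2.903680, -1.107840)
(p(1.26), q(1.26)) ≈ (2.9037, -1.1078)

2.9037, -1.1078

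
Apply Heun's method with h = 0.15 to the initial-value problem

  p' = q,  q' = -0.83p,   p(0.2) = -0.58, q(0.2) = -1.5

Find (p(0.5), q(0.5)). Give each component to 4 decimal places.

Heun on (p,q): k1 = f(t_n, state_n); k2 = f(t_n + h, state_n + h·k1); state_{n+1} = state_n + (h/2)·(k1 + k2).
0.200000: (-0.580000, -1.500000)
  k1 = (-1.500000, 0.481400)
  predictor → (-0.805000, -1.427790)
  k2 = (-1.427790, 0.668150)
  → (-0.799584, -1.413784)
0.350000: (-0.799584, -1.413784)
  k1 = (-1.413784, 0.663655)
  predictor → (-1.011652, -1.314236)
  k2 = (-1.314236, 0.839671)
  → (-1.004186, -1.301034)
(p(0.5), q(0.5)) ≈ (-1.0042, -1.3010)

-1.0042, -1.3010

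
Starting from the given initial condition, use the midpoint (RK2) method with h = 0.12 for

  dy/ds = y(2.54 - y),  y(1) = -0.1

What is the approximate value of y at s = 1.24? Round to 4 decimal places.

-0.1884

Midpoint: k1 = f(s_n, y_n); k2 = f(s_n + h/2, y_n + (h/2)·k1); y_{n+1} = y_n + h·k2.
s=1.000000, y=-0.100000:
  k1 = f(1.000000, -0.100000) = -0.264000
  k2 = f(1.060000, -0.115840) = -0.307653
  y ← -0.100000 + 0.12·(-0.307653) = -0.136918
s=1.120000, y=-0.136918:
  k1 = f(1.120000, -0.136918) = -0.366519
  k2 = f(1.180000, -0.158909) = -0.428882
  y ← -0.136918 + 0.12·(-0.428882) = -0.188384
y(1.24) ≈ -0.1884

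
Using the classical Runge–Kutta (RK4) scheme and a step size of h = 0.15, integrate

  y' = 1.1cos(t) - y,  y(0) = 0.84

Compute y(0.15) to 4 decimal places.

RK4: k1 = f(t_n, y_n); k2 = f(t_n + h/2, y_n + (h/2)·k1); k3 = f(t_n + h/2, y_n + (h/2)·k2); k4 = f(t_n + h, y_n + h·k3); y_{n+1} = y_n + (h/6)·(k1 + 2k2 + 2k3 + k4).
t=0.000000, y=0.840000:
  k1 = f(0.000000, 0.840000) = 0.260000
  k2 = f(0.075000, 0.859500) = 0.237408
  k3 = f(0.075000, 0.857806) = 0.239102
  k4 = f(0.150000, 0.875865) = 0.211783
  y ← 0.840000 + (0.15/6)·(k1 + 2k2 + 2k3 + k4) = 0.875620
y(0.15) ≈ 0.8756

0.8756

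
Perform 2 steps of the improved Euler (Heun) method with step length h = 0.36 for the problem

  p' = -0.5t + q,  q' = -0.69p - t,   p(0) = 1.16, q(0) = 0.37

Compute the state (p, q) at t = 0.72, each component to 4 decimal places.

1.0345, -0.4862

Heun on (p,q): k1 = f(t_n, state_n); k2 = f(t_n + h, state_n + h·k1); state_{n+1} = state_n + (h/2)·(k1 + k2).
0.000000: (1.160000, 0.370000)
  k1 = (0.370000, -0.800400)
  predictor → (1.293200, 0.081856)
  k2 = (-0.098144, -1.252308)
  → (1.208934, 0.000513)
0.360000: (1.208934, 0.000513)
  k1 = (-0.179487, -1.194165)
  predictor → (1.144319, -0.429387)
  k2 = (-0.789387, -1.509580)
  → (1.034537, -0.486161)
(p(0.72), q(0.72)) ≈ (1.0345, -0.4862)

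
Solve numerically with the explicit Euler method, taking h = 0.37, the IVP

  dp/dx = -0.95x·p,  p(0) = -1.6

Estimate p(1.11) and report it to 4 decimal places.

Euler: p_{n+1} = p_n + h·f(x_n, p_n).
x=0.000000, p=-1.600000: f=0.000000 → p ← -1.600000 + 0.37·0.000000 = -1.600000
x=0.370000, p=-1.600000: f=0.562400 → p ← -1.600000 + 0.37·0.562400 = -1.391912
x=0.740000, p=-1.391912: f=0.978514 → p ← -1.391912 + 0.37·0.978514 = -1.029862
p(1.11) ≈ -1.0299

-1.0299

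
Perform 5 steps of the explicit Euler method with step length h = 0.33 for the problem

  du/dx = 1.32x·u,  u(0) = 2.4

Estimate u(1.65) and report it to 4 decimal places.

Euler: u_{n+1} = u_n + h·f(x_n, u_n).
x=0.000000, u=2.400000: f=0.000000 → u ← 2.400000 + 0.33·0.000000 = 2.400000
x=0.330000, u=2.400000: f=1.045440 → u ← 2.400000 + 0.33·1.045440 = 2.744995
x=0.660000, u=2.744995: f=2.391440 → u ← 2.744995 + 0.33·2.391440 = 3.534170
x=0.990000, u=3.534170: f=4.618454 → u ← 3.534170 + 0.33·4.618454 = 5.058260
x=1.320000, u=5.058260: f=8.813512 → u ← 5.058260 + 0.33·8.813512 = 7.966719
u(1.65) ≈ 7.9667

7.9667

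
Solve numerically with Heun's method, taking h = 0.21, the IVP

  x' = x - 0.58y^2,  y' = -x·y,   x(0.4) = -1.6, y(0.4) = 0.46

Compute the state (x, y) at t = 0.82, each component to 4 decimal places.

-2.5630, 1.0504

Heun on (x,y): k1 = f(t_n, state_n); k2 = f(t_n + h, state_n + h·k1); state_{n+1} = state_n + (h/2)·(k1 + k2).
0.400000: (-1.600000, 0.460000)
  k1 = (-1.722728, 0.736000)
  predictor → (-1.961773, 0.614560)
  k2 = (-2.180830, 1.205627)
  → (-2.009874, 0.663871)
0.610000: (-2.009874, 0.663871)
  k1 = (-2.265494, 1.334296)
  predictor → (-2.485627, 0.944073)
  k2 = (-3.002566, 2.346614)
  → (-2.563020, 1.050366)
(x(0.82), y(0.82)) ≈ (-2.5630, 1.0504)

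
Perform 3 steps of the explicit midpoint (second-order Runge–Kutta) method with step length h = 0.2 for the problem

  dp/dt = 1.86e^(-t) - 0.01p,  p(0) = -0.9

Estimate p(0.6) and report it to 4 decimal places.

-0.0596

Midpoint: k1 = f(t_n, p_n); k2 = f(t_n + h/2, p_n + (h/2)·k1); p_{n+1} = p_n + h·k2.
t=0.000000, p=-0.900000:
  k1 = f(0.000000, -0.900000) = 1.869000
  k2 = f(0.100000, -0.713100) = 1.690129
  p ← -0.900000 + 0.2·1.690129 = -0.561974
t=0.200000, p=-0.561974:
  k1 = f(0.200000, -0.561974) = 1.528459
  k2 = f(0.300000, -0.409128) = 1.382013
  p ← -0.561974 + 0.2·1.382013 = -0.285572
t=0.400000, p=-0.285572:
  k1 = f(0.400000, -0.285572) = 1.249651
  k2 = f(0.500000, -0.160607) = 1.129753
  p ← -0.285572 + 0.2·1.129753 = -0.059621
p(0.6) ≈ -0.0596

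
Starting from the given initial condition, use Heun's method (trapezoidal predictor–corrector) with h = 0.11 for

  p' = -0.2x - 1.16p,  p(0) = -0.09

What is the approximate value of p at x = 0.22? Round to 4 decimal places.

Heun: k1 = f(x_n, p_n); k2 = f(x_n + h, p_n + h·k1); p_{n+1} = p_n + (h/2)·(k1 + k2).
x=0.000000, p=-0.090000:
  k1 = f(0.000000, -0.090000) = 0.104400
  k2 = f(0.110000, -0.078516) = 0.069079
  p ← -0.090000 + (0.11/2)·(0.104400 + 0.069079) = -0.080459
x=0.110000, p=-0.080459:
  k1 = f(0.110000, -0.080459) = 0.071332
  k2 = f(0.220000, -0.072612) = 0.040230
  p ← -0.080459 + (0.11/2)·(0.071332 + 0.040230) = -0.074323
p(0.22) ≈ -0.0743

-0.0743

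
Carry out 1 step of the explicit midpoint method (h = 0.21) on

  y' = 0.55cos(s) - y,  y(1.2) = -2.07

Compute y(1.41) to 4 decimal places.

Midpoint: k1 = f(s_n, y_n); k2 = f(s_n + h/2, y_n + (h/2)·k1); y_{n+1} = y_n + h·k2.
s=1.200000, y=-2.070000:
  k1 = f(1.200000, -2.070000) = 2.269297
  k2 = f(1.305000, -1.831724) = 1.976197
  y ← -2.070000 + 0.21·1.976197 = -1.654999
y(1.41) ≈ -1.6550

-1.6550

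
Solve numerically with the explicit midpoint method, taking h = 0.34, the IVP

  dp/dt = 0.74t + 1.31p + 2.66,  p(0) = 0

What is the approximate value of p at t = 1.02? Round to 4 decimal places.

6.0337

Midpoint: k1 = f(t_n, p_n); k2 = f(t_n + h/2, p_n + (h/2)·k1); p_{n+1} = p_n + h·k2.
t=0.000000, p=0.000000:
  k1 = f(0.000000, 0.000000) = 2.660000
  k2 = f(0.170000, 0.452200) = 3.378182
  p ← 0.000000 + 0.34·3.378182 = 1.148582
t=0.340000, p=1.148582:
  k1 = f(0.340000, 1.148582) = 4.416242
  k2 = f(0.510000, 1.899343) = 5.525539
  p ← 1.148582 + 0.34·5.525539 = 3.027265
t=0.680000, p=3.027265:
  k1 = f(0.680000, 3.027265) = 7.128918
  k2 = f(0.850000, 4.239181) = 8.842327
  p ← 3.027265 + 0.34·8.842327 = 6.033657
p(1.02) ≈ 6.0337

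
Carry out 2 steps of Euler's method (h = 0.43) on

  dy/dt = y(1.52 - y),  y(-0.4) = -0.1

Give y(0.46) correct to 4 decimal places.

Euler: y_{n+1} = y_n + h·f(t_n, y_n).
t=-0.400000, y=-0.100000: f=-0.162000 → y ← -0.100000 + 0.43·(-0.162000) = -0.169660
t=0.030000, y=-0.169660: f=-0.286668 → y ← -0.169660 + 0.43·(-0.286668) = -0.292927
y(0.46) ≈ -0.2929

-0.2929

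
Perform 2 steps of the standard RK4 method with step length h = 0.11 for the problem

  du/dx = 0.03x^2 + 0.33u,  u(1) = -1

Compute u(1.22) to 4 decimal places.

RK4: k1 = f(x_n, u_n); k2 = f(x_n + h/2, u_n + (h/2)·k1); k3 = f(x_n + h/2, u_n + (h/2)·k2); k4 = f(x_n + h, u_n + h·k3); u_{n+1} = u_n + (h/6)·(k1 + 2k2 + 2k3 + k4).
x=1.000000, u=-1.000000:
  k1 = f(1.000000, -1.000000) = -0.300000
  k2 = f(1.055000, -1.016500) = -0.302054
  k3 = f(1.055000, -1.016613) = -0.302092
  k4 = f(1.110000, -1.033230) = -0.304003
  u ← -1.000000 + (0.11/6)·(k1 + 2k2 + 2k3 + k4) = -1.033225
x=1.110000, u=-1.033225:
  k1 = f(1.110000, -1.033225) = -0.304001
  k2 = f(1.165000, -1.049945) = -0.305765
  k3 = f(1.165000, -1.050042) = -0.305797
  k4 = f(1.220000, -1.066863) = -0.307413
  u ← -1.033225 + (0.11/6)·(k1 + 2k2 + 2k3 + k4) = -1.066859
u(1.22) ≈ -1.0669

-1.0669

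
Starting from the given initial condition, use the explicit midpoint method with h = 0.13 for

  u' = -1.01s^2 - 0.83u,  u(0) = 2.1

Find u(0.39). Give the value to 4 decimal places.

Midpoint: k1 = f(s_n, u_n); k2 = f(s_n + h/2, u_n + (h/2)·k1); u_{n+1} = u_n + h·k2.
s=0.000000, u=2.100000:
  k1 = f(0.000000, 2.100000) = -1.743000
  k2 = f(0.065000, 1.986705) = -1.653232
  u ← 2.100000 + 0.13·(-1.653232) = 1.885080
s=0.130000, u=1.885080:
  k1 = f(0.130000, 1.885080) = -1.581685
  k2 = f(0.195000, 1.782270) = -1.517690
  u ← 1.885080 + 0.13·(-1.517690) = 1.687780
s=0.260000, u=1.687780:
  k1 = f(0.260000, 1.687780) = -1.469134
  k2 = f(0.325000, 1.592286) = -1.428279
  u ← 1.687780 + 0.13·(-1.428279) = 1.502104
u(0.39) ≈ 1.5021

1.5021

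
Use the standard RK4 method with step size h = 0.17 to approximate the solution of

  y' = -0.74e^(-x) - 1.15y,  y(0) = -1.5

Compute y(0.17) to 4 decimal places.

-1.3384

RK4: k1 = f(x_n, y_n); k2 = f(x_n + h/2, y_n + (h/2)·k1); k3 = f(x_n + h/2, y_n + (h/2)·k2); k4 = f(x_n + h, y_n + h·k3); y_{n+1} = y_n + (h/6)·(k1 + 2k2 + 2k3 + k4).
x=0.000000, y=-1.500000:
  k1 = f(0.000000, -1.500000) = 0.985000
  k2 = f(0.085000, -1.416275) = 0.949017
  k3 = f(0.085000, -1.419334) = 0.952534
  k4 = f(0.170000, -1.338069) = 0.914468
  y ← -1.500000 + (0.17/6)·(k1 + 2k2 + 2k3 + k4) = -1.338427
y(0.17) ≈ -1.3384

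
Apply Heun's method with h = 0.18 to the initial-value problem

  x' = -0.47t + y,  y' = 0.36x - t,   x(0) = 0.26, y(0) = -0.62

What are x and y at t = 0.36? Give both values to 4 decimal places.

0.0052, -0.6665

Heun on (x,y): k1 = f(t_n, state_n); k2 = f(t_n + h, state_n + h·k1); state_{n+1} = state_n + (h/2)·(k1 + k2).
0.000000: (0.260000, -0.620000)
  k1 = (-0.620000, 0.093600)
  predictor → (0.148400, -0.603152)
  k2 = (-0.687752, -0.126576)
  → (0.142302, -0.622968)
0.180000: (0.142302, -0.622968)
  k1 = (-0.707568, -0.128771)
  predictor → (0.014940, -0.646147)
  k2 = (-0.815347, -0.354622)
  → (0.005240, -0.666473)
(x(0.36), y(0.36)) ≈ (0.0052, -0.6665)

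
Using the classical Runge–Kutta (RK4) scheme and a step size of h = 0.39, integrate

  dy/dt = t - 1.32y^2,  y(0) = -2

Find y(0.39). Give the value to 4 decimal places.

RK4: k1 = f(t_n, y_n); k2 = f(t_n + h/2, y_n + (h/2)·k1); k3 = f(t_n + h/2, y_n + (h/2)·k2); k4 = f(t_n + h, y_n + h·k3); y_{n+1} = y_n + (h/6)·(k1 + 2k2 + 2k3 + k4).
t=0.000000, y=-2.000000:
  k1 = f(0.000000, -2.000000) = -5.280000
  k2 = f(0.195000, -3.029600) = -11.920589
  k3 = f(0.195000, -4.324515) = -24.490885
  k4 = f(0.390000, -11.551445) = -175.745367
  y ← -2.000000 + (0.39/6)·(k1 + 2k2 + 2k3 + k4) = -18.500140
y(0.39) ≈ -18.5001

-18.5001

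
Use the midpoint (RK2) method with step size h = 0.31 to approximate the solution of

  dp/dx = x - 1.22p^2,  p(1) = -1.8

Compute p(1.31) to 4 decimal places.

Midpoint: k1 = f(x_n, p_n); k2 = f(x_n + h/2, p_n + (h/2)·k1); p_{n+1} = p_n + h·k2.
x=1.000000, p=-1.800000:
  k1 = f(1.000000, -1.800000) = -2.952800
  k2 = f(1.155000, -2.257684) = -5.063507
  p ← -1.800000 + 0.31·(-5.063507) = -3.369687
p(1.31) ≈ -3.3697

-3.3697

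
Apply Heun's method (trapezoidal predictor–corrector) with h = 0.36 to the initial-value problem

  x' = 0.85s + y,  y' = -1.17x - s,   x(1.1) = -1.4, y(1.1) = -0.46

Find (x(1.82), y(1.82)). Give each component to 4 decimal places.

Heun on (x,y): k1 = f(s_n, state_n); k2 = f(s_n + h, state_n + h·k1); state_{n+1} = state_n + (h/2)·(k1 + k2).
1.100000: (-1.400000, -0.460000)
  k1 = (0.475000, 0.538000)
  predictor → (-1.229000, -0.266320)
  k2 = (0.974680, -0.022070)
  → (-1.139058, -0.367133)
1.460000: (-1.139058, -0.367133)
  k1 = (0.873867, -0.127303)
  predictor → (-0.824465, -0.412962)
  k2 = (1.134038, -0.855376)
  → (-0.777635, -0.544015)
(x(1.82), y(1.82)) ≈ (-0.7776, -0.5440)

-0.7776, -0.5440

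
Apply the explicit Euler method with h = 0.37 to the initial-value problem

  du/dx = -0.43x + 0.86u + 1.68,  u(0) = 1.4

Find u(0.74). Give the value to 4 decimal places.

3.8148

Euler: u_{n+1} = u_n + h·f(x_n, u_n).
x=0.000000, u=1.400000: f=2.884000 → u ← 1.400000 + 0.37·2.884000 = 2.467080
x=0.370000, u=2.467080: f=3.642589 → u ← 2.467080 + 0.37·3.642589 = 3.814838
u(0.74) ≈ 3.8148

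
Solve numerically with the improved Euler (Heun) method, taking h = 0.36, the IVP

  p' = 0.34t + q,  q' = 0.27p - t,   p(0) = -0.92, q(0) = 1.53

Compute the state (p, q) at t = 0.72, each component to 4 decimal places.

0.1781, 1.1995

Heun on (p,q): k1 = f(t_n, state_n); k2 = f(t_n + h, state_n + h·k1); state_{n+1} = state_n + (h/2)·(k1 + k2).
0.000000: (-0.920000, 1.530000)
  k1 = (1.530000, -0.248400)
  predictor → (-0.369200, 1.440576)
  k2 = (1.562976, -0.459684)
  → (-0.363264, 1.402545)
0.360000: (-0.363264, 1.402545)
  k1 = (1.524945, -0.458081)
  predictor → (0.185716, 1.237636)
  k2 = (1.482436, -0.669857)
  → (0.178064, 1.199516)
(p(0.72), q(0.72)) ≈ (0.1781, 1.1995)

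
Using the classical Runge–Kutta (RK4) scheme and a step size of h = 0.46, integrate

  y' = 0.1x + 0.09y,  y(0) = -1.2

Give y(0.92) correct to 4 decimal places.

RK4: k1 = f(x_n, y_n); k2 = f(x_n + h/2, y_n + (h/2)·k1); k3 = f(x_n + h/2, y_n + (h/2)·k2); k4 = f(x_n + h, y_n + h·k3); y_{n+1} = y_n + (h/6)·(k1 + 2k2 + 2k3 + k4).
x=0.000000, y=-1.200000:
  k1 = f(0.000000, -1.200000) = -0.108000
  k2 = f(0.230000, -1.224840) = -0.087236
  k3 = f(0.230000, -1.220064) = -0.086806
  k4 = f(0.460000, -1.239931) = -0.065594
  y ← -1.200000 + (0.46/6)·(k1 + 2k2 + 2k3 + k4) = -1.239995
x=0.460000, y=-1.239995:
  k1 = f(0.460000, -1.239995) = -0.065600
  k2 = f(0.690000, -1.255083) = -0.043957
  k3 = f(0.690000, -1.250105) = -0.043509
  k4 = f(0.920000, -1.260010) = -0.021401
  y ← -1.239995 + (0.46/6)·(k1 + 2k2 + 2k3 + k4) = -1.260077
y(0.92) ≈ -1.2601

-1.2601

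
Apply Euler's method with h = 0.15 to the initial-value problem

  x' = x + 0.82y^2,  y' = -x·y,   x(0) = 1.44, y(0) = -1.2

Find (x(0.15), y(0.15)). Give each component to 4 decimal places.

Euler on (x,y): x_{n+1} = x_n + h·x', y_{n+1} = y_n + h·y'.
0.000000: (1.440000, -1.200000); f=(2.620800, 1.728000) → (1.833120, -0.940800)
(x(0.15), y(0.15)) ≈ (1.8331, -0.9408)

1.8331, -0.9408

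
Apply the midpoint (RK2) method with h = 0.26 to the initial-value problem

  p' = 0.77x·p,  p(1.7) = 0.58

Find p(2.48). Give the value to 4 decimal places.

Midpoint: k1 = f(x_n, p_n); k2 = f(x_n + h/2, p_n + (h/2)·k1); p_{n+1} = p_n + h·k2.
x=1.700000, p=0.580000:
  k1 = f(1.700000, 0.580000) = 0.759220
  k2 = f(1.830000, 0.678699) = 0.956354
  p ← 0.580000 + 0.26·0.956354 = 0.828652
x=1.960000, p=0.828652:
  k1 = f(1.960000, 0.828652) = 1.250602
  k2 = f(2.090000, 0.991230) = 1.595187
  p ← 0.828652 + 0.26·1.595187 = 1.243401
x=2.220000, p=1.243401:
  k1 = f(2.220000, 1.243401) = 2.125469
  k2 = f(2.350000, 1.519712) = 2.749918
  p ← 1.243401 + 0.26·2.749918 = 1.958379
p(2.48) ≈ 1.9584

1.9584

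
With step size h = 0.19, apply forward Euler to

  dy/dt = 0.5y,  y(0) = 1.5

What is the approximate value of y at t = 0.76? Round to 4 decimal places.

2.1565

Euler: y_{n+1} = y_n + h·f(t_n, y_n).
t=0.000000, y=1.500000: f=0.750000 → y ← 1.500000 + 0.19·0.750000 = 1.642500
t=0.190000, y=1.642500: f=0.821250 → y ← 1.642500 + 0.19·0.821250 = 1.798538
t=0.380000, y=1.798538: f=0.899269 → y ← 1.798538 + 0.19·0.899269 = 1.969399
t=0.570000, y=1.969399: f=0.984699 → y ← 1.969399 + 0.19·0.984699 = 2.156491
y(0.76) ≈ 2.1565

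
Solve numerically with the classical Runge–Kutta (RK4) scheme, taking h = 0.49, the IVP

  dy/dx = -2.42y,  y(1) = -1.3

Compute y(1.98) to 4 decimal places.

-0.1346

RK4: k1 = f(x_n, y_n); k2 = f(x_n + h/2, y_n + (h/2)·k1); k3 = f(x_n + h/2, y_n + (h/2)·k2); k4 = f(x_n + h, y_n + h·k3); y_{n+1} = y_n + (h/6)·(k1 + 2k2 + 2k3 + k4).
x=1.000000, y=-1.300000:
  k1 = f(1.000000, -1.300000) = 3.146000
  k2 = f(1.245000, -0.529230) = 1.280737
  k3 = f(1.245000, -0.986220) = 2.386651
  k4 = f(1.490000, -0.130541) = 0.315909
  y ← -1.300000 + (0.49/6)·(k1 + 2k2 + 2k3 + k4) = -0.418271
x=1.490000, y=-0.418271:
  k1 = f(1.490000, -0.418271) = 1.012215
  k2 = f(1.735000, -0.170278) = 0.412073
  k3 = f(1.735000, -0.317313) = 0.767897
  k4 = f(1.980000, -0.042001) = 0.101643
  y ← -0.418271 + (0.49/6)·(k1 + 2k2 + 2k3 + k4) = -0.134577
y(1.98) ≈ -0.1346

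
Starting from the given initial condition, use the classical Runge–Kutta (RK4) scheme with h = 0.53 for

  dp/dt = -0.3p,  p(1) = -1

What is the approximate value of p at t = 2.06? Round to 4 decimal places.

RK4: k1 = f(t_n, p_n); k2 = f(t_n + h/2, p_n + (h/2)·k1); k3 = f(t_n + h/2, p_n + (h/2)·k2); k4 = f(t_n + h, p_n + h·k3); p_{n+1} = p_n + (h/6)·(k1 + 2k2 + 2k3 + k4).
t=1.000000, p=-1.000000:
  k1 = f(1.000000, -1.000000) = 0.300000
  k2 = f(1.265000, -0.920500) = 0.276150
  k3 = f(1.265000, -0.926820) = 0.278046
  k4 = f(1.530000, -0.852636) = 0.255791
  p ← -1.000000 + (0.53/6)·(k1 + 2k2 + 2k3 + k4) = -0.852997
t=1.530000, p=-0.852997:
  k1 = f(1.530000, -0.852997) = 0.255899
  k2 = f(1.795000, -0.785184) = 0.235555
  k3 = f(1.795000, -0.790575) = 0.237173
  k4 = f(2.060000, -0.727296) = 0.218189
  p ← -0.852997 + (0.53/6)·(k1 + 2k2 + 2k3 + k4) = -0.727604
p(2.06) ≈ -0.7276

-0.7276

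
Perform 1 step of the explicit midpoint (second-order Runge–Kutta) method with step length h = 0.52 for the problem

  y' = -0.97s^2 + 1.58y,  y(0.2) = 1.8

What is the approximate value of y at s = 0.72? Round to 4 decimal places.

3.7714

Midpoint: k1 = f(s_n, y_n); k2 = f(s_n + h/2, y_n + (h/2)·k1); y_{n+1} = y_n + h·k2.
s=0.200000, y=1.800000:
  k1 = f(0.200000, 1.800000) = 2.805200
  k2 = f(0.460000, 2.529352) = 3.791124
  y ← 1.800000 + 0.52·3.791124 = 3.771385
y(0.72) ≈ 3.7714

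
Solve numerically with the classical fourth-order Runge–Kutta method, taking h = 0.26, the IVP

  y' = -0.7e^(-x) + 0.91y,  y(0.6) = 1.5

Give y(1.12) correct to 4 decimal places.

2.2044

RK4: k1 = f(x_n, y_n); k2 = f(x_n + h/2, y_n + (h/2)·k1); k3 = f(x_n + h/2, y_n + (h/2)·k2); k4 = f(x_n + h, y_n + h·k3); y_{n+1} = y_n + (h/6)·(k1 + 2k2 + 2k3 + k4).
x=0.600000, y=1.500000:
  k1 = f(0.600000, 1.500000) = 0.980832
  k2 = f(0.730000, 1.627508) = 1.143696
  k3 = f(0.730000, 1.648680) = 1.162963
  k4 = f(0.860000, 1.802370) = 1.343944
  y ← 1.500000 + (0.26/6)·(k1 + 2k2 + 2k3 + k4) = 1.800651
x=0.860000, y=1.800651:
  k1 = f(0.860000, 1.800651) = 1.342379
  k2 = f(0.990000, 1.975160) = 1.537292
  k3 = f(0.990000, 2.000499) = 1.560350
  k4 = f(1.120000, 2.206342) = 1.779375
  y ← 1.800651 + (0.26/6)·(k1 + 2k2 + 2k3 + k4) = 2.204389
y(1.12) ≈ 2.2044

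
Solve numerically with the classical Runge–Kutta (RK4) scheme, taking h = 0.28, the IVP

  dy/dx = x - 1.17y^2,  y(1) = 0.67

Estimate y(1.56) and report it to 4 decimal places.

0.9523

RK4: k1 = f(x_n, y_n); k2 = f(x_n + h/2, y_n + (h/2)·k1); k3 = f(x_n + h/2, y_n + (h/2)·k2); k4 = f(x_n + h, y_n + h·k3); y_{n+1} = y_n + (h/6)·(k1 + 2k2 + 2k3 + k4).
x=1.000000, y=0.670000:
  k1 = f(1.000000, 0.670000) = 0.474787
  k2 = f(1.140000, 0.736470) = 0.505406
  k3 = f(1.140000, 0.740757) = 0.497997
  k4 = f(1.280000, 0.809439) = 0.513426
  y ← 0.670000 + (0.28/6)·(k1 + 2k2 + 2k3 + k4) = 0.809767
x=1.280000, y=0.809767:
  k1 = f(1.280000, 0.809767) = 0.512804
  k2 = f(1.420000, 0.881560) = 0.510737
  k3 = f(1.420000, 0.881271) = 0.511334
  k4 = f(1.560000, 0.952941) = 0.497527
  y ← 0.809767 + (0.28/6)·(k1 + 2k2 + 2k3 + k4) = 0.952310
y(1.56) ≈ 0.9523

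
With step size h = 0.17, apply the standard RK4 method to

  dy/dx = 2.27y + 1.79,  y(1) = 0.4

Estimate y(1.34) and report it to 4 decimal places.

RK4: k1 = f(x_n, y_n); k2 = f(x_n + h/2, y_n + (h/2)·k1); k3 = f(x_n + h/2, y_n + (h/2)·k2); k4 = f(x_n + h, y_n + h·k3); y_{n+1} = y_n + (h/6)·(k1 + 2k2 + 2k3 + k4).
x=1.000000, y=0.400000:
  k1 = f(1.000000, 0.400000) = 2.698000
  k2 = f(1.085000, 0.629330) = 3.218579
  k3 = f(1.085000, 0.673579) = 3.319025
  k4 = f(1.170000, 0.964234) = 3.978812
  y ← 0.400000 + (0.17/6)·(k1 + 2k2 + 2k3 + k4) = 0.959641
x=1.170000, y=0.959641:
  k1 = f(1.170000, 0.959641) = 3.968384
  k2 = f(1.255000, 1.296953) = 4.734084
  k3 = f(1.255000, 1.362038) = 4.881826
  k4 = f(1.340000, 1.789551) = 5.852281
  y ← 0.959641 + (0.17/6)·(k1 + 2k2 + 2k3 + k4) = 1.782794
y(1.34) ≈ 1.7828

1.7828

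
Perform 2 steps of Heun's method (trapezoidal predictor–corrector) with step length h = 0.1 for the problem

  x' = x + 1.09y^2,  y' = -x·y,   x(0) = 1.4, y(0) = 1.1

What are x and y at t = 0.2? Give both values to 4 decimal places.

1.9306, 0.7892

Heun on (x,y): k1 = f(t_n, state_n); k2 = f(t_n + h, state_n + h·k1); state_{n+1} = state_n + (h/2)·(k1 + k2).
0.000000: (1.400000, 1.100000)
  k1 = (2.718900, -1.540000)
  predictor → (1.671890, 0.946000)
  k2 = (2.647348, -1.581608)
  → (1.668312, 0.943920)
0.100000: (1.668312, 0.943920)
  k1 = (2.639485, -1.574753)
  predictor → (1.932261, 0.786444)
  k2 = (2.606420, -1.519616)
  → (1.930608, 0.789201)
(x(0.2), y(0.2)) ≈ (1.9306, 0.7892)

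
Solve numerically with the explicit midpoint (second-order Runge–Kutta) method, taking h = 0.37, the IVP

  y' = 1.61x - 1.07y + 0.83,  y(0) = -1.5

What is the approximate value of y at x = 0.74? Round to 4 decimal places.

Midpoint: k1 = f(x_n, y_n); k2 = f(x_n + h/2, y_n + (h/2)·k1); y_{n+1} = y_n + h·k2.
x=0.000000, y=-1.500000:
  k1 = f(0.000000, -1.500000) = 2.435000
  k2 = f(0.185000, -1.049525) = 2.250842
  y ← -1.500000 + 0.37·2.250842 = -0.667189
x=0.370000, y=-0.667189:
  k1 = f(0.370000, -0.667189) = 2.139592
  k2 = f(0.555000, -0.271364) = 2.013910
  y ← -0.667189 + 0.37·2.013910 = 0.077958
y(0.74) ≈ 0.0780

0.0780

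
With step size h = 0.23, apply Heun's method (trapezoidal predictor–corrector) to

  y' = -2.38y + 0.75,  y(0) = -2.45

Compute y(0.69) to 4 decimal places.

Heun: k1 = f(t_n, y_n); k2 = f(t_n + h, y_n + h·k1); y_{n+1} = y_n + (h/2)·(k1 + k2).
t=0.000000, y=-2.450000:
  k1 = f(0.000000, -2.450000) = 6.581000
  k2 = f(0.230000, -0.936370) = 2.978561
  y ← -2.450000 + (0.23/2)·(6.581000 + 2.978561) = -1.350651
t=0.230000, y=-1.350651:
  k1 = f(0.230000, -1.350651) = 3.964548
  k2 = f(0.460000, -0.438804) = 1.794355
  y ← -1.350651 + (0.23/2)·(3.964548 + 1.794355) = -0.688377
t=0.460000, y=-0.688377:
  k1 = f(0.460000, -0.688377) = 2.388337
  k2 = f(0.690000, -0.139059) = 1.080961
  y ← -0.688377 + (0.23/2)·(2.388337 + 1.080961) = -0.289407
y(0.69) ≈ -0.2894

-0.2894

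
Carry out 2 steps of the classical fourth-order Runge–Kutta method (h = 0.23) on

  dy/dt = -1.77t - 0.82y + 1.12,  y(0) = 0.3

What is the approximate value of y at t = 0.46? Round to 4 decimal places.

RK4: k1 = f(t_n, y_n); k2 = f(t_n + h/2, y_n + (h/2)·k1); k3 = f(t_n + h/2, y_n + (h/2)·k2); k4 = f(t_n + h, y_n + h·k3); y_{n+1} = y_n + (h/6)·(k1 + 2k2 + 2k3 + k4).
t=0.000000, y=0.300000:
  k1 = f(0.000000, 0.300000) = 0.874000
  k2 = f(0.115000, 0.400510) = 0.588032
  k3 = f(0.115000, 0.367624) = 0.614999
  k4 = f(0.230000, 0.441450) = 0.350911
  y ← 0.300000 + (0.23/6)·(k1 + 2k2 + 2k3 + k4) = 0.439187
t=0.230000, y=0.439187:
  k1 = f(0.230000, 0.439187) = 0.352766
  k2 = f(0.345000, 0.479755) = 0.115951
  k3 = f(0.345000, 0.452522) = 0.138282
  k4 = f(0.460000, 0.470992) = -0.080414
  y ← 0.439187 + (0.23/6)·(k1 + 2k2 + 2k3 + k4) = 0.469119
y(0.46) ≈ 0.4691

0.4691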